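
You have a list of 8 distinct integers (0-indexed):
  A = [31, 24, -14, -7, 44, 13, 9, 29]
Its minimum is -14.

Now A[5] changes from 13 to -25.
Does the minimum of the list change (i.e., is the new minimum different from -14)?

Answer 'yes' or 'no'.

Answer: yes

Derivation:
Old min = -14
Change: A[5] 13 -> -25
Changed element was NOT the min; min changes only if -25 < -14.
New min = -25; changed? yes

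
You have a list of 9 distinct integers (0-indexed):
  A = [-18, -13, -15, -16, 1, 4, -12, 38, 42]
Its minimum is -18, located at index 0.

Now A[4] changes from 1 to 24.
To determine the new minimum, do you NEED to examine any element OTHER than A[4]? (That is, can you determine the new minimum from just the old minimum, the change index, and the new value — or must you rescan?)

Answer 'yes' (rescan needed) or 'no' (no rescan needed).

Answer: no

Derivation:
Old min = -18 at index 0
Change at index 4: 1 -> 24
Index 4 was NOT the min. New min = min(-18, 24). No rescan of other elements needed.
Needs rescan: no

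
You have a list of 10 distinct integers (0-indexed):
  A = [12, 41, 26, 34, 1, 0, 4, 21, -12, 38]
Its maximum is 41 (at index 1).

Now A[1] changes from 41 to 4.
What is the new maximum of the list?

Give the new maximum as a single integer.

Answer: 38

Derivation:
Old max = 41 (at index 1)
Change: A[1] 41 -> 4
Changed element WAS the max -> may need rescan.
  Max of remaining elements: 38
  New max = max(4, 38) = 38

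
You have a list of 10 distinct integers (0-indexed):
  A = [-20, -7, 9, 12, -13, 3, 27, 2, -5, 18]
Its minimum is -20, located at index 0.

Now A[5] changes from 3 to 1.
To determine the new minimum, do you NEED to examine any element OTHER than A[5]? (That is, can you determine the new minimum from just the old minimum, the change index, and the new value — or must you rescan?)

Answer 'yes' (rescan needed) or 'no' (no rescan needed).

Answer: no

Derivation:
Old min = -20 at index 0
Change at index 5: 3 -> 1
Index 5 was NOT the min. New min = min(-20, 1). No rescan of other elements needed.
Needs rescan: no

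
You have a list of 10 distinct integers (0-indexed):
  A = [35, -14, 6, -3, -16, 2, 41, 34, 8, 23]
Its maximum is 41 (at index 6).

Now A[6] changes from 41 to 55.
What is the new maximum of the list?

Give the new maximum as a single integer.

Old max = 41 (at index 6)
Change: A[6] 41 -> 55
Changed element WAS the max -> may need rescan.
  Max of remaining elements: 35
  New max = max(55, 35) = 55

Answer: 55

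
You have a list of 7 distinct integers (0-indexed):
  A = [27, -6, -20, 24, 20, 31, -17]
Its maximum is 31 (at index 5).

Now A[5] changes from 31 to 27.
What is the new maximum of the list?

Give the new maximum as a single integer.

Old max = 31 (at index 5)
Change: A[5] 31 -> 27
Changed element WAS the max -> may need rescan.
  Max of remaining elements: 27
  New max = max(27, 27) = 27

Answer: 27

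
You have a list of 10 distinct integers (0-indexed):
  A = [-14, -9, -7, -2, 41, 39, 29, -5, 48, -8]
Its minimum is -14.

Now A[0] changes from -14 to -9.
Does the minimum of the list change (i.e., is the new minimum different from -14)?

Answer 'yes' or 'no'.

Answer: yes

Derivation:
Old min = -14
Change: A[0] -14 -> -9
Changed element was the min; new min must be rechecked.
New min = -9; changed? yes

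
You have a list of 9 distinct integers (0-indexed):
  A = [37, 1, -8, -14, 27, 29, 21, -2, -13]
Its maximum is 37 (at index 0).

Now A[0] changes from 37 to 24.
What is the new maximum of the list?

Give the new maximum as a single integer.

Old max = 37 (at index 0)
Change: A[0] 37 -> 24
Changed element WAS the max -> may need rescan.
  Max of remaining elements: 29
  New max = max(24, 29) = 29

Answer: 29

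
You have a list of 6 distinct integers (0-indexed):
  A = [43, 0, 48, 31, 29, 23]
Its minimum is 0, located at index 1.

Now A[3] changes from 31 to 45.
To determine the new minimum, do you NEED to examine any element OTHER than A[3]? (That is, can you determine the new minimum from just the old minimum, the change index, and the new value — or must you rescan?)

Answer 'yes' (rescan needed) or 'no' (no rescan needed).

Old min = 0 at index 1
Change at index 3: 31 -> 45
Index 3 was NOT the min. New min = min(0, 45). No rescan of other elements needed.
Needs rescan: no

Answer: no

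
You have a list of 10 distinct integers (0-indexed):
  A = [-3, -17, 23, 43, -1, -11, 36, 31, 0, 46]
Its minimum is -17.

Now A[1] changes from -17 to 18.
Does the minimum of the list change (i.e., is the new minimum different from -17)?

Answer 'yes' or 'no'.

Old min = -17
Change: A[1] -17 -> 18
Changed element was the min; new min must be rechecked.
New min = -11; changed? yes

Answer: yes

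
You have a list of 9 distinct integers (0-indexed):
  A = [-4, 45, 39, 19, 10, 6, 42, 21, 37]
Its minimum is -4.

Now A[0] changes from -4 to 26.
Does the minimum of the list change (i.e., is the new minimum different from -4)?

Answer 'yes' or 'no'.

Answer: yes

Derivation:
Old min = -4
Change: A[0] -4 -> 26
Changed element was the min; new min must be rechecked.
New min = 6; changed? yes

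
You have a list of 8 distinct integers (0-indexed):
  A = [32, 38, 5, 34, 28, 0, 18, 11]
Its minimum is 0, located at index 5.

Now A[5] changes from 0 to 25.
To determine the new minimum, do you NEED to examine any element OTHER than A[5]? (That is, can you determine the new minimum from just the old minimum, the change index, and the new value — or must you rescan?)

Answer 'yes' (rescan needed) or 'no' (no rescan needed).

Old min = 0 at index 5
Change at index 5: 0 -> 25
Index 5 WAS the min and new value 25 > old min 0. Must rescan other elements to find the new min.
Needs rescan: yes

Answer: yes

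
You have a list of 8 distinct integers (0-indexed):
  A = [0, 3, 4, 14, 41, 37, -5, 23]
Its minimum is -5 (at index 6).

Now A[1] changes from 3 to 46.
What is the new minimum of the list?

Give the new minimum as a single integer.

Answer: -5

Derivation:
Old min = -5 (at index 6)
Change: A[1] 3 -> 46
Changed element was NOT the old min.
  New min = min(old_min, new_val) = min(-5, 46) = -5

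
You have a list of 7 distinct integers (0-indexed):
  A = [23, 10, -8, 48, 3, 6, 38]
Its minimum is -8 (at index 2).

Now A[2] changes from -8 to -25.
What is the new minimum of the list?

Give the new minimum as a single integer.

Answer: -25

Derivation:
Old min = -8 (at index 2)
Change: A[2] -8 -> -25
Changed element WAS the min. Need to check: is -25 still <= all others?
  Min of remaining elements: 3
  New min = min(-25, 3) = -25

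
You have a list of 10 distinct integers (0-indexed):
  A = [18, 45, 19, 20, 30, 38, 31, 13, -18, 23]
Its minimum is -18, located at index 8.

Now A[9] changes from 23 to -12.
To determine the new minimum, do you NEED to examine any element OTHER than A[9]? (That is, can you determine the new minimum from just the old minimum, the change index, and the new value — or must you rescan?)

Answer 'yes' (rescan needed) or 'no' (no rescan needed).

Old min = -18 at index 8
Change at index 9: 23 -> -12
Index 9 was NOT the min. New min = min(-18, -12). No rescan of other elements needed.
Needs rescan: no

Answer: no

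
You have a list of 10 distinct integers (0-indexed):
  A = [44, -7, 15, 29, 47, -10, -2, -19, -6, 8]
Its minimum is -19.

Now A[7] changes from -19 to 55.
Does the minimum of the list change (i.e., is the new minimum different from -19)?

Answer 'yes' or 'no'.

Answer: yes

Derivation:
Old min = -19
Change: A[7] -19 -> 55
Changed element was the min; new min must be rechecked.
New min = -10; changed? yes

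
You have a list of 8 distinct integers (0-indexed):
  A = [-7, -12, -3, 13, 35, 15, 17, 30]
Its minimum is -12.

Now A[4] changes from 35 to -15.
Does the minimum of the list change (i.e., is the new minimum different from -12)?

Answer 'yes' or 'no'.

Answer: yes

Derivation:
Old min = -12
Change: A[4] 35 -> -15
Changed element was NOT the min; min changes only if -15 < -12.
New min = -15; changed? yes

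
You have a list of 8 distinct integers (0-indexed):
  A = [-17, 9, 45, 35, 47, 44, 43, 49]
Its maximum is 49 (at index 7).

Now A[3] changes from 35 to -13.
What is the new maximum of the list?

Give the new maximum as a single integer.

Old max = 49 (at index 7)
Change: A[3] 35 -> -13
Changed element was NOT the old max.
  New max = max(old_max, new_val) = max(49, -13) = 49

Answer: 49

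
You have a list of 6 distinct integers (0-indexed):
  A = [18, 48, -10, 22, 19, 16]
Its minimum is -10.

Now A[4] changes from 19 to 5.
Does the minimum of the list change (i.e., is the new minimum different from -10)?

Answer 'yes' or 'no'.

Answer: no

Derivation:
Old min = -10
Change: A[4] 19 -> 5
Changed element was NOT the min; min changes only if 5 < -10.
New min = -10; changed? no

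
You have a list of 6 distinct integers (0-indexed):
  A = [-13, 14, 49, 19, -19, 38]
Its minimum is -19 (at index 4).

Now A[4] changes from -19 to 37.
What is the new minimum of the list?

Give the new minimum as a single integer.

Old min = -19 (at index 4)
Change: A[4] -19 -> 37
Changed element WAS the min. Need to check: is 37 still <= all others?
  Min of remaining elements: -13
  New min = min(37, -13) = -13

Answer: -13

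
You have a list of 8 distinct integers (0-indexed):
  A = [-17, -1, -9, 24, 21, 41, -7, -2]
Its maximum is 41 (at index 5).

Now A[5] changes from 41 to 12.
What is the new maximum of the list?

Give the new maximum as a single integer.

Old max = 41 (at index 5)
Change: A[5] 41 -> 12
Changed element WAS the max -> may need rescan.
  Max of remaining elements: 24
  New max = max(12, 24) = 24

Answer: 24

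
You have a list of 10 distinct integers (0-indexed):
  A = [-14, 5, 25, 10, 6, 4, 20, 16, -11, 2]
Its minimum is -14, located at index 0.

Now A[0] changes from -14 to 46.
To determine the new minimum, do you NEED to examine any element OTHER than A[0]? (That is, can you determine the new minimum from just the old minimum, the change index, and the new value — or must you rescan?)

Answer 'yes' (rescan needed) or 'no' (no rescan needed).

Answer: yes

Derivation:
Old min = -14 at index 0
Change at index 0: -14 -> 46
Index 0 WAS the min and new value 46 > old min -14. Must rescan other elements to find the new min.
Needs rescan: yes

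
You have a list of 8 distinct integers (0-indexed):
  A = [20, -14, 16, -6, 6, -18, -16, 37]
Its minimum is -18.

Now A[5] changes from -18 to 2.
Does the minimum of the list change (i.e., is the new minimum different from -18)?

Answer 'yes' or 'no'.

Answer: yes

Derivation:
Old min = -18
Change: A[5] -18 -> 2
Changed element was the min; new min must be rechecked.
New min = -16; changed? yes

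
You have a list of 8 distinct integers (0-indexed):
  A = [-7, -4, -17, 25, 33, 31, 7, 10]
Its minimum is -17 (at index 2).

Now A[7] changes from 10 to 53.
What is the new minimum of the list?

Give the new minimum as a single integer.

Old min = -17 (at index 2)
Change: A[7] 10 -> 53
Changed element was NOT the old min.
  New min = min(old_min, new_val) = min(-17, 53) = -17

Answer: -17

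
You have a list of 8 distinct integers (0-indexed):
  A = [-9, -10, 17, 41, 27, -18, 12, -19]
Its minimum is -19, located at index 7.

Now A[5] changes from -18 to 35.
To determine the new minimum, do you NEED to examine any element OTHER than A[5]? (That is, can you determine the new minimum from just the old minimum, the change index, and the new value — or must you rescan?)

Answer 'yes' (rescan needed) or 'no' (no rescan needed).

Old min = -19 at index 7
Change at index 5: -18 -> 35
Index 5 was NOT the min. New min = min(-19, 35). No rescan of other elements needed.
Needs rescan: no

Answer: no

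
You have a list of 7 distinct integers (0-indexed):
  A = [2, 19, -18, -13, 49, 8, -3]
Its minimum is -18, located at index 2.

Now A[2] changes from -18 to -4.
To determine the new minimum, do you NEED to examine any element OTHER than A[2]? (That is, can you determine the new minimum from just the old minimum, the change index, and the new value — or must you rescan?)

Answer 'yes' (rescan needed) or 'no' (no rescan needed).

Old min = -18 at index 2
Change at index 2: -18 -> -4
Index 2 WAS the min and new value -4 > old min -18. Must rescan other elements to find the new min.
Needs rescan: yes

Answer: yes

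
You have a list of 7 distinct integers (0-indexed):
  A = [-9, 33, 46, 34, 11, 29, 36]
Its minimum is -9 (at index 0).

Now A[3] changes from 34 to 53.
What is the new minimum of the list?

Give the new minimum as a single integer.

Answer: -9

Derivation:
Old min = -9 (at index 0)
Change: A[3] 34 -> 53
Changed element was NOT the old min.
  New min = min(old_min, new_val) = min(-9, 53) = -9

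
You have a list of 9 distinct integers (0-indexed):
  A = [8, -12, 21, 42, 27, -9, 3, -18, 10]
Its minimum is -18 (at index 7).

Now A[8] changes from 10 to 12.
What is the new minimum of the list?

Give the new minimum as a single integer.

Answer: -18

Derivation:
Old min = -18 (at index 7)
Change: A[8] 10 -> 12
Changed element was NOT the old min.
  New min = min(old_min, new_val) = min(-18, 12) = -18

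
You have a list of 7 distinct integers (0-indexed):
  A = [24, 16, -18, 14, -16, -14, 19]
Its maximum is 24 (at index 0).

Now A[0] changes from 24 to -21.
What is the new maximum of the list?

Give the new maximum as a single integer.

Old max = 24 (at index 0)
Change: A[0] 24 -> -21
Changed element WAS the max -> may need rescan.
  Max of remaining elements: 19
  New max = max(-21, 19) = 19

Answer: 19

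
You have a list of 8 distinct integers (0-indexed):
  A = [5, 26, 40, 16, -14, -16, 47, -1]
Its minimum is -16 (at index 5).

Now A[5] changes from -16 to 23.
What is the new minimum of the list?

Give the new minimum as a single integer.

Answer: -14

Derivation:
Old min = -16 (at index 5)
Change: A[5] -16 -> 23
Changed element WAS the min. Need to check: is 23 still <= all others?
  Min of remaining elements: -14
  New min = min(23, -14) = -14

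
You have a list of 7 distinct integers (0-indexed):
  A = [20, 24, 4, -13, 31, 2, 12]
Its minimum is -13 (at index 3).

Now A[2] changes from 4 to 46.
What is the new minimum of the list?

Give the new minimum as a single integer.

Answer: -13

Derivation:
Old min = -13 (at index 3)
Change: A[2] 4 -> 46
Changed element was NOT the old min.
  New min = min(old_min, new_val) = min(-13, 46) = -13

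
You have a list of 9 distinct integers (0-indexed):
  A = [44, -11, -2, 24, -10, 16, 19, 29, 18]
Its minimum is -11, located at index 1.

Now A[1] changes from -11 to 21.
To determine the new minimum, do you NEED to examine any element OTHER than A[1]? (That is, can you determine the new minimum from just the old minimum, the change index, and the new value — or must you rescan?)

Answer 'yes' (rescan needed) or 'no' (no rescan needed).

Old min = -11 at index 1
Change at index 1: -11 -> 21
Index 1 WAS the min and new value 21 > old min -11. Must rescan other elements to find the new min.
Needs rescan: yes

Answer: yes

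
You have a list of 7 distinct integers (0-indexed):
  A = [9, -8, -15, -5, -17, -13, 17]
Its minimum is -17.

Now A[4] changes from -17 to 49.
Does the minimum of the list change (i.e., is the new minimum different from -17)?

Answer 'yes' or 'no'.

Answer: yes

Derivation:
Old min = -17
Change: A[4] -17 -> 49
Changed element was the min; new min must be rechecked.
New min = -15; changed? yes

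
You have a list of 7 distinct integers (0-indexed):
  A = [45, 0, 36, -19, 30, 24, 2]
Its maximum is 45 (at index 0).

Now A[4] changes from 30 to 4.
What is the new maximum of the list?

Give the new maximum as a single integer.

Old max = 45 (at index 0)
Change: A[4] 30 -> 4
Changed element was NOT the old max.
  New max = max(old_max, new_val) = max(45, 4) = 45

Answer: 45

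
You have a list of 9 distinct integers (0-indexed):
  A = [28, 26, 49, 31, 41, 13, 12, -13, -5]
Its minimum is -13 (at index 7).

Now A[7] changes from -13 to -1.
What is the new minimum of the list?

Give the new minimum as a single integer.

Old min = -13 (at index 7)
Change: A[7] -13 -> -1
Changed element WAS the min. Need to check: is -1 still <= all others?
  Min of remaining elements: -5
  New min = min(-1, -5) = -5

Answer: -5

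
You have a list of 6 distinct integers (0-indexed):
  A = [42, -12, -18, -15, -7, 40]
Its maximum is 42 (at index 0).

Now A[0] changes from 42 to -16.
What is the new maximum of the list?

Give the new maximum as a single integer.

Old max = 42 (at index 0)
Change: A[0] 42 -> -16
Changed element WAS the max -> may need rescan.
  Max of remaining elements: 40
  New max = max(-16, 40) = 40

Answer: 40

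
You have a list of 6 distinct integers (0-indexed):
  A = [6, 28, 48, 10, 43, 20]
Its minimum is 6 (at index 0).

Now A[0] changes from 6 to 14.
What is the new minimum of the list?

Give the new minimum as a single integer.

Old min = 6 (at index 0)
Change: A[0] 6 -> 14
Changed element WAS the min. Need to check: is 14 still <= all others?
  Min of remaining elements: 10
  New min = min(14, 10) = 10

Answer: 10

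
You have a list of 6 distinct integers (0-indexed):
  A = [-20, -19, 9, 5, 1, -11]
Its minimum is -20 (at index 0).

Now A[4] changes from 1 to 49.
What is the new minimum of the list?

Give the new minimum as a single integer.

Answer: -20

Derivation:
Old min = -20 (at index 0)
Change: A[4] 1 -> 49
Changed element was NOT the old min.
  New min = min(old_min, new_val) = min(-20, 49) = -20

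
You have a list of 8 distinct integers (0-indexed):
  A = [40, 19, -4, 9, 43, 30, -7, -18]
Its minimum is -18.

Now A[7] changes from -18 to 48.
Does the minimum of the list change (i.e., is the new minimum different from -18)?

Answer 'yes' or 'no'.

Answer: yes

Derivation:
Old min = -18
Change: A[7] -18 -> 48
Changed element was the min; new min must be rechecked.
New min = -7; changed? yes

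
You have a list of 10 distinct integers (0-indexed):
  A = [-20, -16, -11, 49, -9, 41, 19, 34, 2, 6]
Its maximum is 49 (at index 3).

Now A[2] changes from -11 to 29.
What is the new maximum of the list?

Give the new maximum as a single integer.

Answer: 49

Derivation:
Old max = 49 (at index 3)
Change: A[2] -11 -> 29
Changed element was NOT the old max.
  New max = max(old_max, new_val) = max(49, 29) = 49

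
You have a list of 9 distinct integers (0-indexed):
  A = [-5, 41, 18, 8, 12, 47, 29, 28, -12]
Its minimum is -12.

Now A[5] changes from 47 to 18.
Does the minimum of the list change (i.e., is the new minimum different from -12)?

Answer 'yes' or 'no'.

Old min = -12
Change: A[5] 47 -> 18
Changed element was NOT the min; min changes only if 18 < -12.
New min = -12; changed? no

Answer: no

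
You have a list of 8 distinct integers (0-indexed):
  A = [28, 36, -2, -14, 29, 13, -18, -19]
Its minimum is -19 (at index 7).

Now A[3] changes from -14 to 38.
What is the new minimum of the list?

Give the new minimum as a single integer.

Old min = -19 (at index 7)
Change: A[3] -14 -> 38
Changed element was NOT the old min.
  New min = min(old_min, new_val) = min(-19, 38) = -19

Answer: -19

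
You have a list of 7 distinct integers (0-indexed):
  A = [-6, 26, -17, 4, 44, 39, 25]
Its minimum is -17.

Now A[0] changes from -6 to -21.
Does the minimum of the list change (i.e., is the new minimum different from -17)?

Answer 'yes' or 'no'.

Old min = -17
Change: A[0] -6 -> -21
Changed element was NOT the min; min changes only if -21 < -17.
New min = -21; changed? yes

Answer: yes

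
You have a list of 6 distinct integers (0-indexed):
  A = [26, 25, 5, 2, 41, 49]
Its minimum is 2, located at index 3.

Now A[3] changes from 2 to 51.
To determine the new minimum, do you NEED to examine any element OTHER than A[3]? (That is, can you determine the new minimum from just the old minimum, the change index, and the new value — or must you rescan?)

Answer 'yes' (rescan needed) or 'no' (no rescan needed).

Answer: yes

Derivation:
Old min = 2 at index 3
Change at index 3: 2 -> 51
Index 3 WAS the min and new value 51 > old min 2. Must rescan other elements to find the new min.
Needs rescan: yes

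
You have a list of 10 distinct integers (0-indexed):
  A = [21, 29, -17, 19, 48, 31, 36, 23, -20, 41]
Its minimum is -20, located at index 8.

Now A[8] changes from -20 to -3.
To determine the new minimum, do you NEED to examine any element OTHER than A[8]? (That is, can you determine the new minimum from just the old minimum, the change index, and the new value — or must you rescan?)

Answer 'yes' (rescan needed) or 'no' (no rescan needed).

Answer: yes

Derivation:
Old min = -20 at index 8
Change at index 8: -20 -> -3
Index 8 WAS the min and new value -3 > old min -20. Must rescan other elements to find the new min.
Needs rescan: yes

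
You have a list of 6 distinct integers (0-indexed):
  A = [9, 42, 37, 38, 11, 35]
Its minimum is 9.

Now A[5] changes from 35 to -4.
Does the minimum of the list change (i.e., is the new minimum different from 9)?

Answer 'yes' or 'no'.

Old min = 9
Change: A[5] 35 -> -4
Changed element was NOT the min; min changes only if -4 < 9.
New min = -4; changed? yes

Answer: yes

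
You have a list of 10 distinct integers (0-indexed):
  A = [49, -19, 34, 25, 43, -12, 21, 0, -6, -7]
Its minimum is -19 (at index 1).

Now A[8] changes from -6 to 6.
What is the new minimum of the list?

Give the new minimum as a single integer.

Old min = -19 (at index 1)
Change: A[8] -6 -> 6
Changed element was NOT the old min.
  New min = min(old_min, new_val) = min(-19, 6) = -19

Answer: -19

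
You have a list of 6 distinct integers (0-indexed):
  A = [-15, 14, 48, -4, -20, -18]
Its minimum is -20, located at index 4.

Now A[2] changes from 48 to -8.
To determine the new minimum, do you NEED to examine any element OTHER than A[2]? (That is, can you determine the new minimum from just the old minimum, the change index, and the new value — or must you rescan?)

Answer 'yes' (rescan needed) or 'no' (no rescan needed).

Old min = -20 at index 4
Change at index 2: 48 -> -8
Index 2 was NOT the min. New min = min(-20, -8). No rescan of other elements needed.
Needs rescan: no

Answer: no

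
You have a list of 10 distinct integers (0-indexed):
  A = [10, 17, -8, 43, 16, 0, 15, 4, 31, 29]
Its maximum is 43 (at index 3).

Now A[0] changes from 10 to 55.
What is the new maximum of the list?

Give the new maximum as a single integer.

Answer: 55

Derivation:
Old max = 43 (at index 3)
Change: A[0] 10 -> 55
Changed element was NOT the old max.
  New max = max(old_max, new_val) = max(43, 55) = 55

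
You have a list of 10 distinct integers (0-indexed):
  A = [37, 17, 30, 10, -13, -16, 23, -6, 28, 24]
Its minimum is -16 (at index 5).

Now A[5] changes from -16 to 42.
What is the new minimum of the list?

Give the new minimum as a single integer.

Old min = -16 (at index 5)
Change: A[5] -16 -> 42
Changed element WAS the min. Need to check: is 42 still <= all others?
  Min of remaining elements: -13
  New min = min(42, -13) = -13

Answer: -13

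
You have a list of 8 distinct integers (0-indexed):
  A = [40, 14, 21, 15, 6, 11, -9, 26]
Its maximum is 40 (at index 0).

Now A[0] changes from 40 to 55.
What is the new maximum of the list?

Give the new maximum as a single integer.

Answer: 55

Derivation:
Old max = 40 (at index 0)
Change: A[0] 40 -> 55
Changed element WAS the max -> may need rescan.
  Max of remaining elements: 26
  New max = max(55, 26) = 55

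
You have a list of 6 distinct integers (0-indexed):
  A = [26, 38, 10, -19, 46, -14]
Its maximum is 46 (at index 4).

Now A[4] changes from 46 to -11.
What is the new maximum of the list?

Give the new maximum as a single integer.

Old max = 46 (at index 4)
Change: A[4] 46 -> -11
Changed element WAS the max -> may need rescan.
  Max of remaining elements: 38
  New max = max(-11, 38) = 38

Answer: 38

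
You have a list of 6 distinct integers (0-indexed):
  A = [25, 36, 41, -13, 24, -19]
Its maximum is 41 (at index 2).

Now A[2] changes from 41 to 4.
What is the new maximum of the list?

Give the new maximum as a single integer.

Answer: 36

Derivation:
Old max = 41 (at index 2)
Change: A[2] 41 -> 4
Changed element WAS the max -> may need rescan.
  Max of remaining elements: 36
  New max = max(4, 36) = 36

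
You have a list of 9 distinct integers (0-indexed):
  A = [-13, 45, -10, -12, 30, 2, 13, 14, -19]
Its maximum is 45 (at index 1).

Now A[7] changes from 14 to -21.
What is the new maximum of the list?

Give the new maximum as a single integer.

Old max = 45 (at index 1)
Change: A[7] 14 -> -21
Changed element was NOT the old max.
  New max = max(old_max, new_val) = max(45, -21) = 45

Answer: 45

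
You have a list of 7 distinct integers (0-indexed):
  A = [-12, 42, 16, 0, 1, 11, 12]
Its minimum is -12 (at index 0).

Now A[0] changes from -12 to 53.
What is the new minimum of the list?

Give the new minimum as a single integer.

Answer: 0

Derivation:
Old min = -12 (at index 0)
Change: A[0] -12 -> 53
Changed element WAS the min. Need to check: is 53 still <= all others?
  Min of remaining elements: 0
  New min = min(53, 0) = 0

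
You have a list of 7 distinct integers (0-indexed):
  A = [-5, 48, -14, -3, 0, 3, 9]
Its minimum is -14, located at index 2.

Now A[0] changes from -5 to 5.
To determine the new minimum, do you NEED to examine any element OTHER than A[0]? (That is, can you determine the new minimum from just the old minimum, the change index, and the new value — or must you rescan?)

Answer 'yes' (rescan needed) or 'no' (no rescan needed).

Answer: no

Derivation:
Old min = -14 at index 2
Change at index 0: -5 -> 5
Index 0 was NOT the min. New min = min(-14, 5). No rescan of other elements needed.
Needs rescan: no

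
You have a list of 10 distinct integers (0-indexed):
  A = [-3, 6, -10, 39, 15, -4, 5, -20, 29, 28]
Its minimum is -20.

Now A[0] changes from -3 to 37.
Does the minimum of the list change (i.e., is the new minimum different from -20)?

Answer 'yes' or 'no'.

Answer: no

Derivation:
Old min = -20
Change: A[0] -3 -> 37
Changed element was NOT the min; min changes only if 37 < -20.
New min = -20; changed? no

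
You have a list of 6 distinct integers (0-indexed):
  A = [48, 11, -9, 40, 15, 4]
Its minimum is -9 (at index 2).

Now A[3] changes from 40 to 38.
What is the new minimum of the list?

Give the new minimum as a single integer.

Old min = -9 (at index 2)
Change: A[3] 40 -> 38
Changed element was NOT the old min.
  New min = min(old_min, new_val) = min(-9, 38) = -9

Answer: -9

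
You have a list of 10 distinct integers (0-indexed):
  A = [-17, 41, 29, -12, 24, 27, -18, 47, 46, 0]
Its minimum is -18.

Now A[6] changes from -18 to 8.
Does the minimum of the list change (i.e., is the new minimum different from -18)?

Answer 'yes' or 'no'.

Old min = -18
Change: A[6] -18 -> 8
Changed element was the min; new min must be rechecked.
New min = -17; changed? yes

Answer: yes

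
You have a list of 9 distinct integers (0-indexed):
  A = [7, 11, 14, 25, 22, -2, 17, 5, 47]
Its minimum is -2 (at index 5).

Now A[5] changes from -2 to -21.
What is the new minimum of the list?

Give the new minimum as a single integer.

Answer: -21

Derivation:
Old min = -2 (at index 5)
Change: A[5] -2 -> -21
Changed element WAS the min. Need to check: is -21 still <= all others?
  Min of remaining elements: 5
  New min = min(-21, 5) = -21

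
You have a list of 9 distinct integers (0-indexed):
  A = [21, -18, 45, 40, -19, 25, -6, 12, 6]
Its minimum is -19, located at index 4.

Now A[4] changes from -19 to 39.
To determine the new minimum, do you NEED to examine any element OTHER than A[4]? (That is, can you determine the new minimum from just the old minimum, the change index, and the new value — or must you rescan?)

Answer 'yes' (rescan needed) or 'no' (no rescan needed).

Old min = -19 at index 4
Change at index 4: -19 -> 39
Index 4 WAS the min and new value 39 > old min -19. Must rescan other elements to find the new min.
Needs rescan: yes

Answer: yes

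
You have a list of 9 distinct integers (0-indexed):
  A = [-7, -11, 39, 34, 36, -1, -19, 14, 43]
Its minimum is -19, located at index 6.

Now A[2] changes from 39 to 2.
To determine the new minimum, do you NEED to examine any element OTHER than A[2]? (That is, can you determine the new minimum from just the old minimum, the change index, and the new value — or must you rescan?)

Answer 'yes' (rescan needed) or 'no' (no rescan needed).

Answer: no

Derivation:
Old min = -19 at index 6
Change at index 2: 39 -> 2
Index 2 was NOT the min. New min = min(-19, 2). No rescan of other elements needed.
Needs rescan: no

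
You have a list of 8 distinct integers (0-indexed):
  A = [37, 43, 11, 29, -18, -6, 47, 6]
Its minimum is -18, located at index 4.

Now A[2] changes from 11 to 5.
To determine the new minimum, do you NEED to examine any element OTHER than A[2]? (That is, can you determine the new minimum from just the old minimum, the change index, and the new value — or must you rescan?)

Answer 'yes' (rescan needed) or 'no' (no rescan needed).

Answer: no

Derivation:
Old min = -18 at index 4
Change at index 2: 11 -> 5
Index 2 was NOT the min. New min = min(-18, 5). No rescan of other elements needed.
Needs rescan: no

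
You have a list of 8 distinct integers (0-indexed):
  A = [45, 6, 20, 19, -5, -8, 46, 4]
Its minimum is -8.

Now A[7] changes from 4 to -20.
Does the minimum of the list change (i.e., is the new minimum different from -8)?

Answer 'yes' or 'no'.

Answer: yes

Derivation:
Old min = -8
Change: A[7] 4 -> -20
Changed element was NOT the min; min changes only if -20 < -8.
New min = -20; changed? yes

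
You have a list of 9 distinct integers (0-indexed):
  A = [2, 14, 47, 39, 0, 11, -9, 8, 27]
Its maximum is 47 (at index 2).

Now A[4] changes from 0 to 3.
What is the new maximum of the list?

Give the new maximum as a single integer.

Old max = 47 (at index 2)
Change: A[4] 0 -> 3
Changed element was NOT the old max.
  New max = max(old_max, new_val) = max(47, 3) = 47

Answer: 47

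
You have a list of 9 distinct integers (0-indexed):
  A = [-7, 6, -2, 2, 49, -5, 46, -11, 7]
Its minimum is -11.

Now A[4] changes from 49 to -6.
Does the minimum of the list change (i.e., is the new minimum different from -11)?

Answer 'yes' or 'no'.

Answer: no

Derivation:
Old min = -11
Change: A[4] 49 -> -6
Changed element was NOT the min; min changes only if -6 < -11.
New min = -11; changed? no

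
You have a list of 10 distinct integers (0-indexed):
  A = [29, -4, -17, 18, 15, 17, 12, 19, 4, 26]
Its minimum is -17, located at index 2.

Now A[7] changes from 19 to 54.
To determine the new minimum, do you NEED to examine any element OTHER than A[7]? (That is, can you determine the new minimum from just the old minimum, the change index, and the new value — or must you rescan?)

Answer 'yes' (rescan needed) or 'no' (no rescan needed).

Old min = -17 at index 2
Change at index 7: 19 -> 54
Index 7 was NOT the min. New min = min(-17, 54). No rescan of other elements needed.
Needs rescan: no

Answer: no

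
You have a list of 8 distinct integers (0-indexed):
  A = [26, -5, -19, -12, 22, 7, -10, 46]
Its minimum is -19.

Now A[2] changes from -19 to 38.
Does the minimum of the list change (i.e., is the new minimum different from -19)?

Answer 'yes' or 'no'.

Answer: yes

Derivation:
Old min = -19
Change: A[2] -19 -> 38
Changed element was the min; new min must be rechecked.
New min = -12; changed? yes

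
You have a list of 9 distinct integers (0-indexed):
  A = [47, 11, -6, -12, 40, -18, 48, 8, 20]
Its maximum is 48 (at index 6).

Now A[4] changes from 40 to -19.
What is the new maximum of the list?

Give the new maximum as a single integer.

Old max = 48 (at index 6)
Change: A[4] 40 -> -19
Changed element was NOT the old max.
  New max = max(old_max, new_val) = max(48, -19) = 48

Answer: 48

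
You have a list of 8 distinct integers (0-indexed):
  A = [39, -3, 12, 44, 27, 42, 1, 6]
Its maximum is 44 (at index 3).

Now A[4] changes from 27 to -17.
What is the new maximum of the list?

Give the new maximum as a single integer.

Answer: 44

Derivation:
Old max = 44 (at index 3)
Change: A[4] 27 -> -17
Changed element was NOT the old max.
  New max = max(old_max, new_val) = max(44, -17) = 44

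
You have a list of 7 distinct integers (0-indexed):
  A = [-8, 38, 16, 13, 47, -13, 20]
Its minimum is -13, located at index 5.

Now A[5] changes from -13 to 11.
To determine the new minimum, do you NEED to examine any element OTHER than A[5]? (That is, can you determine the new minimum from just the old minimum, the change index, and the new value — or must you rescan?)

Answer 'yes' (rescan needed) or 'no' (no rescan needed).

Old min = -13 at index 5
Change at index 5: -13 -> 11
Index 5 WAS the min and new value 11 > old min -13. Must rescan other elements to find the new min.
Needs rescan: yes

Answer: yes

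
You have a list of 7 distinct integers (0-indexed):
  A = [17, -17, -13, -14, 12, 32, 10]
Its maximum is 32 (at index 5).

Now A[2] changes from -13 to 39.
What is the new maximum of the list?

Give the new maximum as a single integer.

Old max = 32 (at index 5)
Change: A[2] -13 -> 39
Changed element was NOT the old max.
  New max = max(old_max, new_val) = max(32, 39) = 39

Answer: 39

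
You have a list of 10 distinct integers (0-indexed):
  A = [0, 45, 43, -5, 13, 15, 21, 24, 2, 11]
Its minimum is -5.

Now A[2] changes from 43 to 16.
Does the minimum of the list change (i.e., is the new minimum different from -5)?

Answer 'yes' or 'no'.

Answer: no

Derivation:
Old min = -5
Change: A[2] 43 -> 16
Changed element was NOT the min; min changes only if 16 < -5.
New min = -5; changed? no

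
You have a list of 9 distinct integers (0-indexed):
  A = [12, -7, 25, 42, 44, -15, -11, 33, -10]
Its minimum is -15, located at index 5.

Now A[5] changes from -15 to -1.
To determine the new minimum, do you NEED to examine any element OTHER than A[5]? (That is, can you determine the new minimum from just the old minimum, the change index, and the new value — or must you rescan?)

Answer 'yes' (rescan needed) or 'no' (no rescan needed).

Old min = -15 at index 5
Change at index 5: -15 -> -1
Index 5 WAS the min and new value -1 > old min -15. Must rescan other elements to find the new min.
Needs rescan: yes

Answer: yes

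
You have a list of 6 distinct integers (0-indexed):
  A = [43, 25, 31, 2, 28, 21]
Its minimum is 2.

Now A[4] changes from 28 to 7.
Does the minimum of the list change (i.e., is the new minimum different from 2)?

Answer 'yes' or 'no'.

Answer: no

Derivation:
Old min = 2
Change: A[4] 28 -> 7
Changed element was NOT the min; min changes only if 7 < 2.
New min = 2; changed? no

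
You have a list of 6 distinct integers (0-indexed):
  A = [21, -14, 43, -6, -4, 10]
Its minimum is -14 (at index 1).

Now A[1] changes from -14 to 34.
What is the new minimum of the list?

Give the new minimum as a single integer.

Old min = -14 (at index 1)
Change: A[1] -14 -> 34
Changed element WAS the min. Need to check: is 34 still <= all others?
  Min of remaining elements: -6
  New min = min(34, -6) = -6

Answer: -6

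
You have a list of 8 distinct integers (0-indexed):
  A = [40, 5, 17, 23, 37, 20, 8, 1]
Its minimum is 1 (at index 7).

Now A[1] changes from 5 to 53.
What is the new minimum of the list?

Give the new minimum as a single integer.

Old min = 1 (at index 7)
Change: A[1] 5 -> 53
Changed element was NOT the old min.
  New min = min(old_min, new_val) = min(1, 53) = 1

Answer: 1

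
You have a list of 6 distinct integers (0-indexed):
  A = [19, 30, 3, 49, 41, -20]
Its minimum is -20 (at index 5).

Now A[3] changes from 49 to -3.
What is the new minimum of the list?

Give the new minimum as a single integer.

Answer: -20

Derivation:
Old min = -20 (at index 5)
Change: A[3] 49 -> -3
Changed element was NOT the old min.
  New min = min(old_min, new_val) = min(-20, -3) = -20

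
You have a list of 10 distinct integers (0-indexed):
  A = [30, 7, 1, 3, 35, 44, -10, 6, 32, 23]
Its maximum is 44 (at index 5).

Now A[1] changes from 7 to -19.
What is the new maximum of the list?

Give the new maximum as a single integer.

Old max = 44 (at index 5)
Change: A[1] 7 -> -19
Changed element was NOT the old max.
  New max = max(old_max, new_val) = max(44, -19) = 44

Answer: 44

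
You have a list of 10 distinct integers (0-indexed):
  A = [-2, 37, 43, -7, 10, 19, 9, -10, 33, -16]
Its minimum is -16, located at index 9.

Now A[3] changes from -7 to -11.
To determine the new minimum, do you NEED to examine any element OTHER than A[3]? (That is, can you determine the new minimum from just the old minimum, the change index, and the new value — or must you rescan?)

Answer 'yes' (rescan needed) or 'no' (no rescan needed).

Answer: no

Derivation:
Old min = -16 at index 9
Change at index 3: -7 -> -11
Index 3 was NOT the min. New min = min(-16, -11). No rescan of other elements needed.
Needs rescan: no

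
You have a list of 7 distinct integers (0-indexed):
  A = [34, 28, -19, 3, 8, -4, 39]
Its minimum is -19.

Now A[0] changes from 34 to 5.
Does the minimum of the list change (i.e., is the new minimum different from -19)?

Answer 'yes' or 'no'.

Answer: no

Derivation:
Old min = -19
Change: A[0] 34 -> 5
Changed element was NOT the min; min changes only if 5 < -19.
New min = -19; changed? no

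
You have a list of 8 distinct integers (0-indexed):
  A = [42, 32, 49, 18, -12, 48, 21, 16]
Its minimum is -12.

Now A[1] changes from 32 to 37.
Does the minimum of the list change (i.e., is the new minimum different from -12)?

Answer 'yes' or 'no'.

Old min = -12
Change: A[1] 32 -> 37
Changed element was NOT the min; min changes only if 37 < -12.
New min = -12; changed? no

Answer: no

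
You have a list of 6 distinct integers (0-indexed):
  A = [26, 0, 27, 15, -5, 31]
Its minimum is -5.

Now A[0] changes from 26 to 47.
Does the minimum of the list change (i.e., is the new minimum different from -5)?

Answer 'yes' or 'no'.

Answer: no

Derivation:
Old min = -5
Change: A[0] 26 -> 47
Changed element was NOT the min; min changes only if 47 < -5.
New min = -5; changed? no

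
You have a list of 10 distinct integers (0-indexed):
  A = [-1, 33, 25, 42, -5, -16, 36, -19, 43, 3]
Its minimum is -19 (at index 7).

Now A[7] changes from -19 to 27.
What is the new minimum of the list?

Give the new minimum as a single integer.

Answer: -16

Derivation:
Old min = -19 (at index 7)
Change: A[7] -19 -> 27
Changed element WAS the min. Need to check: is 27 still <= all others?
  Min of remaining elements: -16
  New min = min(27, -16) = -16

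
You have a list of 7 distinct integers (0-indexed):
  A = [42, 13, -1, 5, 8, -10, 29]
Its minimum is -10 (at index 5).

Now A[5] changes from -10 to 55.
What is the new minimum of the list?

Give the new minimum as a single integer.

Old min = -10 (at index 5)
Change: A[5] -10 -> 55
Changed element WAS the min. Need to check: is 55 still <= all others?
  Min of remaining elements: -1
  New min = min(55, -1) = -1

Answer: -1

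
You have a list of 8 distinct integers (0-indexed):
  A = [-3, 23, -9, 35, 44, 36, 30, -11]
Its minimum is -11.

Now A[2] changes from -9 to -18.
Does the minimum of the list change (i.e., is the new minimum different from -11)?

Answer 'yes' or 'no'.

Answer: yes

Derivation:
Old min = -11
Change: A[2] -9 -> -18
Changed element was NOT the min; min changes only if -18 < -11.
New min = -18; changed? yes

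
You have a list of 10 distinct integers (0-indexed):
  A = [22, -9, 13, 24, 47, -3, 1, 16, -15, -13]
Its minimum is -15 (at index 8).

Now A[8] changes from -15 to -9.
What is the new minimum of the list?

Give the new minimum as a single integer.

Old min = -15 (at index 8)
Change: A[8] -15 -> -9
Changed element WAS the min. Need to check: is -9 still <= all others?
  Min of remaining elements: -13
  New min = min(-9, -13) = -13

Answer: -13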